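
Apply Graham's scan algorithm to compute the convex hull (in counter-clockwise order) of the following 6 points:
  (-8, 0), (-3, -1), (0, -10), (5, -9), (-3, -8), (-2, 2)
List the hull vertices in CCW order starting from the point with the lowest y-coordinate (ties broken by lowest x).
Hull (CCW) = [(0, -10), (5, -9), (-2, 2), (-8, 0), (-3, -8)]

Graham scan procedure:
  1. Find the pivot p₀ = point with lowest y (tie → lowest x): (0, -10).
  2. Sort the remaining points by polar angle around p₀.
  3. Walk through sorted points, maintaining a stack; pop the top while the last three entries make a non-left turn (cross product ≤ 0).
  4. Final stack is the convex hull in CCW order: (0, -10), (5, -9), (-2, 2), (-8, 0), (-3, -8).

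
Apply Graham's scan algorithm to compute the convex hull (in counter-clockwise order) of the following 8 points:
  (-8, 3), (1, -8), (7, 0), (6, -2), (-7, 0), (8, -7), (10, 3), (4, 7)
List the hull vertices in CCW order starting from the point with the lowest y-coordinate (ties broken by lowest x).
Hull (CCW) = [(1, -8), (8, -7), (10, 3), (4, 7), (-8, 3), (-7, 0)]

Graham scan procedure:
  1. Find the pivot p₀ = point with lowest y (tie → lowest x): (1, -8).
  2. Sort the remaining points by polar angle around p₀.
  3. Walk through sorted points, maintaining a stack; pop the top while the last three entries make a non-left turn (cross product ≤ 0).
  4. Final stack is the convex hull in CCW order: (1, -8), (8, -7), (10, 3), (4, 7), (-8, 3), (-7, 0).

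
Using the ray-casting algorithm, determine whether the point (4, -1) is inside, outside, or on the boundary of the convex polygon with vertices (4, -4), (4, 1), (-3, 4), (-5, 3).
The point (4, -1) lies on the polygon boundary

Boundary check: the query satisfies the collinearity and bounding-box conditions for some polygon edge, so it lies exactly on the boundary.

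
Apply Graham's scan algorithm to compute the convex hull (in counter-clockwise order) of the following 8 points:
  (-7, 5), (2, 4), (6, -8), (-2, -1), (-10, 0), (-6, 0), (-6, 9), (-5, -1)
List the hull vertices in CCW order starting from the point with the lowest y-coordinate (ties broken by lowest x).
Hull (CCW) = [(6, -8), (2, 4), (-6, 9), (-10, 0)]

Graham scan procedure:
  1. Find the pivot p₀ = point with lowest y (tie → lowest x): (6, -8).
  2. Sort the remaining points by polar angle around p₀.
  3. Walk through sorted points, maintaining a stack; pop the top while the last three entries make a non-left turn (cross product ≤ 0).
  4. Final stack is the convex hull in CCW order: (6, -8), (2, 4), (-6, 9), (-10, 0).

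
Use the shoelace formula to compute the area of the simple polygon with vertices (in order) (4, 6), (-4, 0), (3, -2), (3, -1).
Area = 57/2

Shoelace formula: Area = (1/2) |Σ_i (x_i · y_{i+1} − x_{i+1} · y_i)| (indices mod n). Compute each cross term:
  (4)(0) − (-4)(6) = 24
  (-4)(-2) − (3)(0) = 8
  (3)(-1) − (3)(-2) = 3
  (3)(6) − (4)(-1) = 22
Sum = 57, so (signed) Area = 57/2 = 57/2, |Area| = 57/2.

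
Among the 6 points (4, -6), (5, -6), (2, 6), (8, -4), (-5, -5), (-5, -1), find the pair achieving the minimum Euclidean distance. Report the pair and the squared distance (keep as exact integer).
Pair = ((4, -6), (5, -6)); squared distance = 1

Compute all C(6, 2) = 15 pairwise squared distances (x_i − x_j)² + (y_i − y_j)². The minimum is 1, attained by the pair ((4, -6), (5, -6)).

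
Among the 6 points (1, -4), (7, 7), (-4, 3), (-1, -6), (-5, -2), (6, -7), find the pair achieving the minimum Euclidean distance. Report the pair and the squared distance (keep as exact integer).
Pair = ((1, -4), (-1, -6)); squared distance = 8

Compute all C(6, 2) = 15 pairwise squared distances (x_i − x_j)² + (y_i − y_j)². The minimum is 8, attained by the pair ((1, -4), (-1, -6)).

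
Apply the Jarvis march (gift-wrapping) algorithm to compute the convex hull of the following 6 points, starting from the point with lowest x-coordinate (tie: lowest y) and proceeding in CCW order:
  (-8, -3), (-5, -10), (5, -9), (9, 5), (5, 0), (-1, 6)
Hull (CCW) = [(-8, -3), (-5, -10), (5, -9), (9, 5), (-1, 6)]

Jarvis march: at each step, from the current hull vertex p, select the next vertex q as the point such that every other point lies strictly to the left of (or on) the directed line p → q. (Equivalently: for every other point r, the cross product (q − p) × (r − p) ≥ 0.)
Starting point (lowest x, tie lowest y): (-8, -3). Wrap until returning to start. Resulting hull: (-8, -3), (-5, -10), (5, -9), (9, 5), (-1, 6).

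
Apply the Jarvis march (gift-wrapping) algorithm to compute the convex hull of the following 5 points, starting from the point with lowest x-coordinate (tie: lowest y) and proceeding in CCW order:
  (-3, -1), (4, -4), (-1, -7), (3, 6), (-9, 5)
Hull (CCW) = [(-9, 5), (-1, -7), (4, -4), (3, 6)]

Jarvis march: at each step, from the current hull vertex p, select the next vertex q as the point such that every other point lies strictly to the left of (or on) the directed line p → q. (Equivalently: for every other point r, the cross product (q − p) × (r − p) ≥ 0.)
Starting point (lowest x, tie lowest y): (-9, 5). Wrap until returning to start. Resulting hull: (-9, 5), (-1, -7), (4, -4), (3, 6).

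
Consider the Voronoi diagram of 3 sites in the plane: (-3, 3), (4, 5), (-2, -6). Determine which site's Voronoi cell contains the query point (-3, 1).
Nearest site = (-3, 3)

The Voronoi cell of site s contains exactly those query points closer to s than to any other site. Compute squared distances from q = (-3, 1) to each site:
  (-3 − -3)² + (3 − 1)² = 4
  (-2 − -3)² + (-6 − 1)² = 50
  (4 − -3)² + (5 − 1)² = 65
Minimum is attained by (-3, 3), so q lies in its Voronoi cell.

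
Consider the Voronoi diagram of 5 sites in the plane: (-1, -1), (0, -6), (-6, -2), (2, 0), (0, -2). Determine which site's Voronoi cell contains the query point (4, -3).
Nearest site = (2, 0)

The Voronoi cell of site s contains exactly those query points closer to s than to any other site. Compute squared distances from q = (4, -3) to each site:
  (2 − 4)² + (0 − -3)² = 13
  (0 − 4)² + (-2 − -3)² = 17
  (0 − 4)² + (-6 − -3)² = 25
  (-1 − 4)² + (-1 − -3)² = 29
  (-6 − 4)² + (-2 − -3)² = 101
Minimum is attained by (2, 0), so q lies in its Voronoi cell.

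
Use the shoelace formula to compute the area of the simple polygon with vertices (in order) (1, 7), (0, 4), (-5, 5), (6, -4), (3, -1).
Area = 21

Shoelace formula: Area = (1/2) |Σ_i (x_i · y_{i+1} − x_{i+1} · y_i)| (indices mod n). Compute each cross term:
  (1)(4) − (0)(7) = 4
  (0)(5) − (-5)(4) = 20
  (-5)(-4) − (6)(5) = -10
  (6)(-1) − (3)(-4) = 6
  (3)(7) − (1)(-1) = 22
Sum = 42, so (signed) Area = 42/2 = 21, |Area| = 21.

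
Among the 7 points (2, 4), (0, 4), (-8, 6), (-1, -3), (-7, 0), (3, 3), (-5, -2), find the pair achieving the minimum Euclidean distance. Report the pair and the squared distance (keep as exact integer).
Pair = ((2, 4), (3, 3)); squared distance = 2

Compute all C(7, 2) = 21 pairwise squared distances (x_i − x_j)² + (y_i − y_j)². The minimum is 2, attained by the pair ((2, 4), (3, 3)).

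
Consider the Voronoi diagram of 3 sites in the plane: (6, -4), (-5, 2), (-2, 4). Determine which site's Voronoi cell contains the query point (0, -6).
Nearest site = (6, -4)

The Voronoi cell of site s contains exactly those query points closer to s than to any other site. Compute squared distances from q = (0, -6) to each site:
  (6 − 0)² + (-4 − -6)² = 40
  (-5 − 0)² + (2 − -6)² = 89
  (-2 − 0)² + (4 − -6)² = 104
Minimum is attained by (6, -4), so q lies in its Voronoi cell.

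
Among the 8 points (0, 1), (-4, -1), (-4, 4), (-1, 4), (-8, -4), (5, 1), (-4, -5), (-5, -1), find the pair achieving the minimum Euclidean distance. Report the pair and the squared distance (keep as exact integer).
Pair = ((-4, -1), (-5, -1)); squared distance = 1

Compute all C(8, 2) = 28 pairwise squared distances (x_i − x_j)² + (y_i − y_j)². The minimum is 1, attained by the pair ((-4, -1), (-5, -1)).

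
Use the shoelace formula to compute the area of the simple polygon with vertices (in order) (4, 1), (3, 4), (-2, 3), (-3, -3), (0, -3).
Area = 33

Shoelace formula: Area = (1/2) |Σ_i (x_i · y_{i+1} − x_{i+1} · y_i)| (indices mod n). Compute each cross term:
  (4)(4) − (3)(1) = 13
  (3)(3) − (-2)(4) = 17
  (-2)(-3) − (-3)(3) = 15
  (-3)(-3) − (0)(-3) = 9
  (0)(1) − (4)(-3) = 12
Sum = 66, so (signed) Area = 66/2 = 33, |Area| = 33.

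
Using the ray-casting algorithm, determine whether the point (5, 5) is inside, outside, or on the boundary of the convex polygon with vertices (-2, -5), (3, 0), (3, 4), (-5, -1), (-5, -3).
The point (5, 5) lies strictly outside the polygon

Cast a horizontal ray to the right from the query point and count how many polygon edges it crosses (each edge strictly once or zero times, handled with the usual half-open convention). 
Parity of crossings → even ⇒ outside.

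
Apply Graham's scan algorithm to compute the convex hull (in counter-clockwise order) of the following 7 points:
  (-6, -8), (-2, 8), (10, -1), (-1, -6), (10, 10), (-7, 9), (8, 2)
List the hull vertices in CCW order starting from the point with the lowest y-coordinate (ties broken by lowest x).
Hull (CCW) = [(-6, -8), (-1, -6), (10, -1), (10, 10), (-7, 9)]

Graham scan procedure:
  1. Find the pivot p₀ = point with lowest y (tie → lowest x): (-6, -8).
  2. Sort the remaining points by polar angle around p₀.
  3. Walk through sorted points, maintaining a stack; pop the top while the last three entries make a non-left turn (cross product ≤ 0).
  4. Final stack is the convex hull in CCW order: (-6, -8), (-1, -6), (10, -1), (10, 10), (-7, 9).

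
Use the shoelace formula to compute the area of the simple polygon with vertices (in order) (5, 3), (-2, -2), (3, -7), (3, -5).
Area = 28

Shoelace formula: Area = (1/2) |Σ_i (x_i · y_{i+1} − x_{i+1} · y_i)| (indices mod n). Compute each cross term:
  (5)(-2) − (-2)(3) = -4
  (-2)(-7) − (3)(-2) = 20
  (3)(-5) − (3)(-7) = 6
  (3)(3) − (5)(-5) = 34
Sum = 56, so (signed) Area = 56/2 = 28, |Area| = 28.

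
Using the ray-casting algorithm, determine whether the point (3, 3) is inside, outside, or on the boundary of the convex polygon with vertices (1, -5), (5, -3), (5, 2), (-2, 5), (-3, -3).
The point (3, 3) lies strictly outside the polygon

Cast a horizontal ray to the right from the query point and count how many polygon edges it crosses (each edge strictly once or zero times, handled with the usual half-open convention). 
Parity of crossings → even ⇒ outside.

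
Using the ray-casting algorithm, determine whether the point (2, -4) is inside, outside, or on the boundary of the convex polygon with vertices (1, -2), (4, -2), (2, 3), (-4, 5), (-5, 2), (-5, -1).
The point (2, -4) lies strictly outside the polygon

Cast a horizontal ray to the right from the query point and count how many polygon edges it crosses (each edge strictly once or zero times, handled with the usual half-open convention). 
Parity of crossings → even ⇒ outside.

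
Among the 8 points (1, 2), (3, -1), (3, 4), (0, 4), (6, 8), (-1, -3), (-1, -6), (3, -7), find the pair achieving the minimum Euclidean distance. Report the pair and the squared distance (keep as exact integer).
Pair = ((1, 2), (0, 4)); squared distance = 5

Compute all C(8, 2) = 28 pairwise squared distances (x_i − x_j)² + (y_i − y_j)². The minimum is 5, attained by the pair ((1, 2), (0, 4)).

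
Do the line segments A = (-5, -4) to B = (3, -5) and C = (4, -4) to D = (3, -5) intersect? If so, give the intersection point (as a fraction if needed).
Yes; intersection at (3, -5) (t = 1 on AB, s = 1 on CD)

Parametrize AB as A + t(B − A) = (-5 + 8 t, -4 + -1 t) and CD as C + s(D − C) = (4 + -1 s, -4 + -1 s). Solve the linear system for (t, s). Determinant = 9 ≠ 0, so a unique intersection of the containing lines exists. Solution: t = 1, s = 1 — both in [0, 1], so the segments cross. Intersection point: (3, -5).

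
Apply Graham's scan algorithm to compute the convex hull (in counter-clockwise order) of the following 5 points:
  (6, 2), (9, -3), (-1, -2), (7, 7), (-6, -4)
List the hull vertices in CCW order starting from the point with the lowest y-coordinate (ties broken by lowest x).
Hull (CCW) = [(-6, -4), (9, -3), (7, 7)]

Graham scan procedure:
  1. Find the pivot p₀ = point with lowest y (tie → lowest x): (-6, -4).
  2. Sort the remaining points by polar angle around p₀.
  3. Walk through sorted points, maintaining a stack; pop the top while the last three entries make a non-left turn (cross product ≤ 0).
  4. Final stack is the convex hull in CCW order: (-6, -4), (9, -3), (7, 7).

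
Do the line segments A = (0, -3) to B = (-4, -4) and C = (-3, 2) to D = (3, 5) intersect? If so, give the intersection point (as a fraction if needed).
No (intersection of containing lines falls outside at least one segment)

Parametrize and solve: t = 13/2, s = -23/6. At least one of these is outside [0, 1], so the segments do not intersect.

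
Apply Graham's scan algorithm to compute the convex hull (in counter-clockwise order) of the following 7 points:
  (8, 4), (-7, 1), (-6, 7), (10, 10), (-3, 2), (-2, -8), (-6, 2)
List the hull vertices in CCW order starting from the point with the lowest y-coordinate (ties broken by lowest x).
Hull (CCW) = [(-2, -8), (8, 4), (10, 10), (-6, 7), (-7, 1)]

Graham scan procedure:
  1. Find the pivot p₀ = point with lowest y (tie → lowest x): (-2, -8).
  2. Sort the remaining points by polar angle around p₀.
  3. Walk through sorted points, maintaining a stack; pop the top while the last three entries make a non-left turn (cross product ≤ 0).
  4. Final stack is the convex hull in CCW order: (-2, -8), (8, 4), (10, 10), (-6, 7), (-7, 1).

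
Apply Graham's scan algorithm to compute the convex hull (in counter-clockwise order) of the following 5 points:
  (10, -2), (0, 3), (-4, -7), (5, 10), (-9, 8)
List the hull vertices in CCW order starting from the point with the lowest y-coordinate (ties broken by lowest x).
Hull (CCW) = [(-4, -7), (10, -2), (5, 10), (-9, 8)]

Graham scan procedure:
  1. Find the pivot p₀ = point with lowest y (tie → lowest x): (-4, -7).
  2. Sort the remaining points by polar angle around p₀.
  3. Walk through sorted points, maintaining a stack; pop the top while the last three entries make a non-left turn (cross product ≤ 0).
  4. Final stack is the convex hull in CCW order: (-4, -7), (10, -2), (5, 10), (-9, 8).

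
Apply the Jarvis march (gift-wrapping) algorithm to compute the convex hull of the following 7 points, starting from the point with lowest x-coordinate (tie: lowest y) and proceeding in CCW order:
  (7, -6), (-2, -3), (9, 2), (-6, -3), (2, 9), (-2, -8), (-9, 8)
Hull (CCW) = [(-9, 8), (-6, -3), (-2, -8), (7, -6), (9, 2), (2, 9)]

Jarvis march: at each step, from the current hull vertex p, select the next vertex q as the point such that every other point lies strictly to the left of (or on) the directed line p → q. (Equivalently: for every other point r, the cross product (q − p) × (r − p) ≥ 0.)
Starting point (lowest x, tie lowest y): (-9, 8). Wrap until returning to start. Resulting hull: (-9, 8), (-6, -3), (-2, -8), (7, -6), (9, 2), (2, 9).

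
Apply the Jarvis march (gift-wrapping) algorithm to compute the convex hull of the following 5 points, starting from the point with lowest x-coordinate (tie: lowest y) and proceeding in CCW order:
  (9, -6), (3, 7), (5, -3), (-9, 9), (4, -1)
Hull (CCW) = [(-9, 9), (5, -3), (9, -6), (3, 7)]

Jarvis march: at each step, from the current hull vertex p, select the next vertex q as the point such that every other point lies strictly to the left of (or on) the directed line p → q. (Equivalently: for every other point r, the cross product (q − p) × (r − p) ≥ 0.)
Starting point (lowest x, tie lowest y): (-9, 9). Wrap until returning to start. Resulting hull: (-9, 9), (5, -3), (9, -6), (3, 7).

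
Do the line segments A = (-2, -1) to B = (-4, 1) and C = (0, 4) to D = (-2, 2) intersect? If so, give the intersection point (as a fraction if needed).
No (intersection of containing lines falls outside at least one segment)

Parametrize and solve: t = 3/4, s = 7/4. At least one of these is outside [0, 1], so the segments do not intersect.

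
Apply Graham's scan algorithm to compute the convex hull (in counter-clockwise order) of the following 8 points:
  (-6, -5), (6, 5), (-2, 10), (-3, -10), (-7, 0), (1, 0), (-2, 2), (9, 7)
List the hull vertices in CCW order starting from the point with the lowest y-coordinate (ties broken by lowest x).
Hull (CCW) = [(-3, -10), (9, 7), (-2, 10), (-7, 0), (-6, -5)]

Graham scan procedure:
  1. Find the pivot p₀ = point with lowest y (tie → lowest x): (-3, -10).
  2. Sort the remaining points by polar angle around p₀.
  3. Walk through sorted points, maintaining a stack; pop the top while the last three entries make a non-left turn (cross product ≤ 0).
  4. Final stack is the convex hull in CCW order: (-3, -10), (9, 7), (-2, 10), (-7, 0), (-6, -5).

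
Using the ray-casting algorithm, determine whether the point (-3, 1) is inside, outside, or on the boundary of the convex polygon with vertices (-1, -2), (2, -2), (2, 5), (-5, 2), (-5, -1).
The point (-3, 1) lies strictly inside the polygon

Cast a horizontal ray to the right from the query point and count how many polygon edges it crosses (each edge strictly once or zero times, handled with the usual half-open convention). 
Parity of crossings → odd ⇒ inside.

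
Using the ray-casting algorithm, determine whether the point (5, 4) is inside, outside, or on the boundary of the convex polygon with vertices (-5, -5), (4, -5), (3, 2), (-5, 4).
The point (5, 4) lies strictly outside the polygon

Cast a horizontal ray to the right from the query point and count how many polygon edges it crosses (each edge strictly once or zero times, handled with the usual half-open convention). 
Parity of crossings → even ⇒ outside.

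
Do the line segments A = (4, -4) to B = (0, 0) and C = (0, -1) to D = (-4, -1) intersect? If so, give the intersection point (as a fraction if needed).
No (intersection of containing lines falls outside at least one segment)

Parametrize and solve: t = 3/4, s = -1/4. At least one of these is outside [0, 1], so the segments do not intersect.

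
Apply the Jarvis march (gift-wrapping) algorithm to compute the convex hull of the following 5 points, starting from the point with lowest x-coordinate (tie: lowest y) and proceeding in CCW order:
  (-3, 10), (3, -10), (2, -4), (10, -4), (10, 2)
Hull (CCW) = [(-3, 10), (3, -10), (10, -4), (10, 2)]

Jarvis march: at each step, from the current hull vertex p, select the next vertex q as the point such that every other point lies strictly to the left of (or on) the directed line p → q. (Equivalently: for every other point r, the cross product (q − p) × (r − p) ≥ 0.)
Starting point (lowest x, tie lowest y): (-3, 10). Wrap until returning to start. Resulting hull: (-3, 10), (3, -10), (10, -4), (10, 2).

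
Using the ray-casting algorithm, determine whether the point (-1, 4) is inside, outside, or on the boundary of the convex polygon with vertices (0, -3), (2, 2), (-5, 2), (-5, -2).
The point (-1, 4) lies strictly outside the polygon

Cast a horizontal ray to the right from the query point and count how many polygon edges it crosses (each edge strictly once or zero times, handled with the usual half-open convention). 
Parity of crossings → even ⇒ outside.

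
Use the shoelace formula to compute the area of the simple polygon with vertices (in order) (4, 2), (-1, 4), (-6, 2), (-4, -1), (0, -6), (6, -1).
Area = 65

Shoelace formula: Area = (1/2) |Σ_i (x_i · y_{i+1} − x_{i+1} · y_i)| (indices mod n). Compute each cross term:
  (4)(4) − (-1)(2) = 18
  (-1)(2) − (-6)(4) = 22
  (-6)(-1) − (-4)(2) = 14
  (-4)(-6) − (0)(-1) = 24
  (0)(-1) − (6)(-6) = 36
  (6)(2) − (4)(-1) = 16
Sum = 130, so (signed) Area = 130/2 = 65, |Area| = 65.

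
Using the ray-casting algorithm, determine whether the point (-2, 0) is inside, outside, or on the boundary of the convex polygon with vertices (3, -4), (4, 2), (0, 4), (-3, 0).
The point (-2, 0) lies strictly inside the polygon

Cast a horizontal ray to the right from the query point and count how many polygon edges it crosses (each edge strictly once or zero times, handled with the usual half-open convention). 
Parity of crossings → odd ⇒ inside.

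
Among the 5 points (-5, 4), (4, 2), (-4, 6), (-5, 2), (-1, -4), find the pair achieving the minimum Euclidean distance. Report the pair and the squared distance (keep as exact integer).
Pair = ((-5, 4), (-5, 2)); squared distance = 4

Compute all C(5, 2) = 10 pairwise squared distances (x_i − x_j)² + (y_i − y_j)². The minimum is 4, attained by the pair ((-5, 4), (-5, 2)).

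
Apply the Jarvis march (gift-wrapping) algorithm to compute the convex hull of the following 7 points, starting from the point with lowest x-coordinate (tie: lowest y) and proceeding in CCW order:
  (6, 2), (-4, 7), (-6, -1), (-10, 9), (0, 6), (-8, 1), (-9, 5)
Hull (CCW) = [(-10, 9), (-8, 1), (-6, -1), (6, 2), (0, 6)]

Jarvis march: at each step, from the current hull vertex p, select the next vertex q as the point such that every other point lies strictly to the left of (or on) the directed line p → q. (Equivalently: for every other point r, the cross product (q − p) × (r − p) ≥ 0.)
Starting point (lowest x, tie lowest y): (-10, 9). Wrap until returning to start. Resulting hull: (-10, 9), (-8, 1), (-6, -1), (6, 2), (0, 6).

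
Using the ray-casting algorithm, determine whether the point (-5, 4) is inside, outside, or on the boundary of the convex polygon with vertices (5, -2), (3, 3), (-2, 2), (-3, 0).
The point (-5, 4) lies strictly outside the polygon

Cast a horizontal ray to the right from the query point and count how many polygon edges it crosses (each edge strictly once or zero times, handled with the usual half-open convention). 
Parity of crossings → even ⇒ outside.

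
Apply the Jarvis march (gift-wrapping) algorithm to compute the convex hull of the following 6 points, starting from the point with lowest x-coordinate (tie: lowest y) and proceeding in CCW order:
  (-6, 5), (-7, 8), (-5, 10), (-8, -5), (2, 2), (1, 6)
Hull (CCW) = [(-8, -5), (2, 2), (1, 6), (-5, 10), (-7, 8)]

Jarvis march: at each step, from the current hull vertex p, select the next vertex q as the point such that every other point lies strictly to the left of (or on) the directed line p → q. (Equivalently: for every other point r, the cross product (q − p) × (r − p) ≥ 0.)
Starting point (lowest x, tie lowest y): (-8, -5). Wrap until returning to start. Resulting hull: (-8, -5), (2, 2), (1, 6), (-5, 10), (-7, 8).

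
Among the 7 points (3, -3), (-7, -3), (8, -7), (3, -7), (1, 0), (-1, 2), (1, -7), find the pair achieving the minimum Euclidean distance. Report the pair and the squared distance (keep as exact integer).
Pair = ((3, -7), (1, -7)); squared distance = 4

Compute all C(7, 2) = 21 pairwise squared distances (x_i − x_j)² + (y_i − y_j)². The minimum is 4, attained by the pair ((3, -7), (1, -7)).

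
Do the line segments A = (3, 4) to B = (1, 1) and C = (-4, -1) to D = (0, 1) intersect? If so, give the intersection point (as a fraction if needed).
No (intersection of containing lines falls outside at least one segment)

Parametrize and solve: t = 3/4, s = 11/8. At least one of these is outside [0, 1], so the segments do not intersect.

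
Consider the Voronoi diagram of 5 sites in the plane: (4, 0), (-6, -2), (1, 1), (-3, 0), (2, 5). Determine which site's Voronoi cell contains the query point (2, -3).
Nearest site = (4, 0)

The Voronoi cell of site s contains exactly those query points closer to s than to any other site. Compute squared distances from q = (2, -3) to each site:
  (4 − 2)² + (0 − -3)² = 13
  (1 − 2)² + (1 − -3)² = 17
  (-3 − 2)² + (0 − -3)² = 34
  (2 − 2)² + (5 − -3)² = 64
  (-6 − 2)² + (-2 − -3)² = 65
Minimum is attained by (4, 0), so q lies in its Voronoi cell.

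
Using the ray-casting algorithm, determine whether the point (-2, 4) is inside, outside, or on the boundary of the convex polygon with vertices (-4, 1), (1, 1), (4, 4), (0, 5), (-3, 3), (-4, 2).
The point (-2, 4) lies strictly outside the polygon

Cast a horizontal ray to the right from the query point and count how many polygon edges it crosses (each edge strictly once or zero times, handled with the usual half-open convention). 
Parity of crossings → even ⇒ outside.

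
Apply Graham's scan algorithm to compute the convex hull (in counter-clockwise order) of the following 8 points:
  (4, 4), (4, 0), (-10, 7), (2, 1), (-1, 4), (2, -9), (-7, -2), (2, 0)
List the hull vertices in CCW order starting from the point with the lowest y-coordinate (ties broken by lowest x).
Hull (CCW) = [(2, -9), (4, 0), (4, 4), (-10, 7), (-7, -2)]

Graham scan procedure:
  1. Find the pivot p₀ = point with lowest y (tie → lowest x): (2, -9).
  2. Sort the remaining points by polar angle around p₀.
  3. Walk through sorted points, maintaining a stack; pop the top while the last three entries make a non-left turn (cross product ≤ 0).
  4. Final stack is the convex hull in CCW order: (2, -9), (4, 0), (4, 4), (-10, 7), (-7, -2).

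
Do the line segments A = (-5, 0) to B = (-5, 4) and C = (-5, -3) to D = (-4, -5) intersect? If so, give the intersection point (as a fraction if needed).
No (intersection of containing lines falls outside at least one segment)

Parametrize and solve: t = -3/4, s = 0. At least one of these is outside [0, 1], so the segments do not intersect.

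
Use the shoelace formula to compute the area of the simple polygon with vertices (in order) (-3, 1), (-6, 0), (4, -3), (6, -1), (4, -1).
Area = 37/2

Shoelace formula: Area = (1/2) |Σ_i (x_i · y_{i+1} − x_{i+1} · y_i)| (indices mod n). Compute each cross term:
  (-3)(0) − (-6)(1) = 6
  (-6)(-3) − (4)(0) = 18
  (4)(-1) − (6)(-3) = 14
  (6)(-1) − (4)(-1) = -2
  (4)(1) − (-3)(-1) = 1
Sum = 37, so (signed) Area = 37/2 = 37/2, |Area| = 37/2.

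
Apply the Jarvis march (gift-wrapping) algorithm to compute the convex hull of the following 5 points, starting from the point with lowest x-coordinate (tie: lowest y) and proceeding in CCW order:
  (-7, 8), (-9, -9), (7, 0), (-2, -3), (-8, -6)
Hull (CCW) = [(-9, -9), (7, 0), (-7, 8)]

Jarvis march: at each step, from the current hull vertex p, select the next vertex q as the point such that every other point lies strictly to the left of (or on) the directed line p → q. (Equivalently: for every other point r, the cross product (q − p) × (r − p) ≥ 0.)
Starting point (lowest x, tie lowest y): (-9, -9). Wrap until returning to start. Resulting hull: (-9, -9), (7, 0), (-7, 8).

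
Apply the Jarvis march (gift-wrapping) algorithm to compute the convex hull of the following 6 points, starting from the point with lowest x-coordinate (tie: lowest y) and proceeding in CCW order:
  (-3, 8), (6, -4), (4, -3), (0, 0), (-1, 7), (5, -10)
Hull (CCW) = [(-3, 8), (0, 0), (5, -10), (6, -4), (-1, 7)]

Jarvis march: at each step, from the current hull vertex p, select the next vertex q as the point such that every other point lies strictly to the left of (or on) the directed line p → q. (Equivalently: for every other point r, the cross product (q − p) × (r − p) ≥ 0.)
Starting point (lowest x, tie lowest y): (-3, 8). Wrap until returning to start. Resulting hull: (-3, 8), (0, 0), (5, -10), (6, -4), (-1, 7).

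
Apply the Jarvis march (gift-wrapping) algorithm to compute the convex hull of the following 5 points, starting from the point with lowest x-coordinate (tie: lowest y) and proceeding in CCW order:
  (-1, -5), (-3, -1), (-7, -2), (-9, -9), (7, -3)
Hull (CCW) = [(-9, -9), (7, -3), (-3, -1), (-7, -2)]

Jarvis march: at each step, from the current hull vertex p, select the next vertex q as the point such that every other point lies strictly to the left of (or on) the directed line p → q. (Equivalently: for every other point r, the cross product (q − p) × (r − p) ≥ 0.)
Starting point (lowest x, tie lowest y): (-9, -9). Wrap until returning to start. Resulting hull: (-9, -9), (7, -3), (-3, -1), (-7, -2).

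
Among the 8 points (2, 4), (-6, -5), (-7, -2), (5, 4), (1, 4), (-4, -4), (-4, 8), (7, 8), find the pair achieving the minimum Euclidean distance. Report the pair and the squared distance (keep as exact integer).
Pair = ((2, 4), (1, 4)); squared distance = 1

Compute all C(8, 2) = 28 pairwise squared distances (x_i − x_j)² + (y_i − y_j)². The minimum is 1, attained by the pair ((2, 4), (1, 4)).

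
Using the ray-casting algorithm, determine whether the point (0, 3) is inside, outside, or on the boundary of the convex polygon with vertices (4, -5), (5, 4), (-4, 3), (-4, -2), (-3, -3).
The point (0, 3) lies strictly inside the polygon

Cast a horizontal ray to the right from the query point and count how many polygon edges it crosses (each edge strictly once or zero times, handled with the usual half-open convention). 
Parity of crossings → odd ⇒ inside.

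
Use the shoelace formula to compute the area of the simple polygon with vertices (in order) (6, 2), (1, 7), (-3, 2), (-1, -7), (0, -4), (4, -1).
Area = 60

Shoelace formula: Area = (1/2) |Σ_i (x_i · y_{i+1} − x_{i+1} · y_i)| (indices mod n). Compute each cross term:
  (6)(7) − (1)(2) = 40
  (1)(2) − (-3)(7) = 23
  (-3)(-7) − (-1)(2) = 23
  (-1)(-4) − (0)(-7) = 4
  (0)(-1) − (4)(-4) = 16
  (4)(2) − (6)(-1) = 14
Sum = 120, so (signed) Area = 120/2 = 60, |Area| = 60.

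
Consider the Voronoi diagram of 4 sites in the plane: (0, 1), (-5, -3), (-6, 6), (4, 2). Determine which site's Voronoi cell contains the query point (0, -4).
Nearest site = (0, 1)

The Voronoi cell of site s contains exactly those query points closer to s than to any other site. Compute squared distances from q = (0, -4) to each site:
  (0 − 0)² + (1 − -4)² = 25
  (-5 − 0)² + (-3 − -4)² = 26
  (4 − 0)² + (2 − -4)² = 52
  (-6 − 0)² + (6 − -4)² = 136
Minimum is attained by (0, 1), so q lies in its Voronoi cell.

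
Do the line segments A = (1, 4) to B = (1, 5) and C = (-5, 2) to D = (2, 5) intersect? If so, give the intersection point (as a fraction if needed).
Yes; intersection at (1, 32/7) (t = 4/7 on AB, s = 6/7 on CD)

Parametrize AB as A + t(B − A) = (1 + 0 t, 4 + 1 t) and CD as C + s(D − C) = (-5 + 7 s, 2 + 3 s). Solve the linear system for (t, s). Determinant = 7 ≠ 0, so a unique intersection of the containing lines exists. Solution: t = 4/7, s = 6/7 — both in [0, 1], so the segments cross. Intersection point: (1, 32/7).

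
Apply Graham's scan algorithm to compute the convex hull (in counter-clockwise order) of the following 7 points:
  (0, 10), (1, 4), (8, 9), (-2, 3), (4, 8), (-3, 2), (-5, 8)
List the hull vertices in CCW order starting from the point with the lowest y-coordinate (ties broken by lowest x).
Hull (CCW) = [(-3, 2), (1, 4), (8, 9), (0, 10), (-5, 8)]

Graham scan procedure:
  1. Find the pivot p₀ = point with lowest y (tie → lowest x): (-3, 2).
  2. Sort the remaining points by polar angle around p₀.
  3. Walk through sorted points, maintaining a stack; pop the top while the last three entries make a non-left turn (cross product ≤ 0).
  4. Final stack is the convex hull in CCW order: (-3, 2), (1, 4), (8, 9), (0, 10), (-5, 8).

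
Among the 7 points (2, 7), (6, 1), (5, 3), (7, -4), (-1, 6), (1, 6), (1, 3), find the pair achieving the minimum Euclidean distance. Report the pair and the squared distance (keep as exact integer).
Pair = ((2, 7), (1, 6)); squared distance = 2

Compute all C(7, 2) = 21 pairwise squared distances (x_i − x_j)² + (y_i − y_j)². The minimum is 2, attained by the pair ((2, 7), (1, 6)).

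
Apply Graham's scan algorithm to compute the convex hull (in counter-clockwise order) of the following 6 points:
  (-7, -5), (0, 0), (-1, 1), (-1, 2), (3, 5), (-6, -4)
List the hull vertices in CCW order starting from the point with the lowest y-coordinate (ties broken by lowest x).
Hull (CCW) = [(-7, -5), (0, 0), (3, 5), (-1, 2)]

Graham scan procedure:
  1. Find the pivot p₀ = point with lowest y (tie → lowest x): (-7, -5).
  2. Sort the remaining points by polar angle around p₀.
  3. Walk through sorted points, maintaining a stack; pop the top while the last three entries make a non-left turn (cross product ≤ 0).
  4. Final stack is the convex hull in CCW order: (-7, -5), (0, 0), (3, 5), (-1, 2).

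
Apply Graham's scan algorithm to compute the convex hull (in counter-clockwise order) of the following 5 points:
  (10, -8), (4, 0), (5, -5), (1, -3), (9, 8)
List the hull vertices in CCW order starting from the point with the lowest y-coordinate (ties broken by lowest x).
Hull (CCW) = [(10, -8), (9, 8), (1, -3)]

Graham scan procedure:
  1. Find the pivot p₀ = point with lowest y (tie → lowest x): (10, -8).
  2. Sort the remaining points by polar angle around p₀.
  3. Walk through sorted points, maintaining a stack; pop the top while the last three entries make a non-left turn (cross product ≤ 0).
  4. Final stack is the convex hull in CCW order: (10, -8), (9, 8), (1, -3).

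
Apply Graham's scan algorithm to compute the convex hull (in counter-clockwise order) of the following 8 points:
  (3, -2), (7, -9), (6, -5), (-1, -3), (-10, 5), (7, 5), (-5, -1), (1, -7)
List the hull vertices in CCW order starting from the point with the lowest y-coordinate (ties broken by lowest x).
Hull (CCW) = [(7, -9), (7, 5), (-10, 5), (-5, -1), (1, -7)]

Graham scan procedure:
  1. Find the pivot p₀ = point with lowest y (tie → lowest x): (7, -9).
  2. Sort the remaining points by polar angle around p₀.
  3. Walk through sorted points, maintaining a stack; pop the top while the last three entries make a non-left turn (cross product ≤ 0).
  4. Final stack is the convex hull in CCW order: (7, -9), (7, 5), (-10, 5), (-5, -1), (1, -7).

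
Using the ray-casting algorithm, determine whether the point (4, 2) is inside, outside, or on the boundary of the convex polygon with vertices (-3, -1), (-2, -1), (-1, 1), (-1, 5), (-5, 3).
The point (4, 2) lies strictly outside the polygon

Cast a horizontal ray to the right from the query point and count how many polygon edges it crosses (each edge strictly once or zero times, handled with the usual half-open convention). 
Parity of crossings → even ⇒ outside.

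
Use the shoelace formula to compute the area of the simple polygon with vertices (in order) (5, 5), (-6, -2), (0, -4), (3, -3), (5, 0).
Area = 48

Shoelace formula: Area = (1/2) |Σ_i (x_i · y_{i+1} − x_{i+1} · y_i)| (indices mod n). Compute each cross term:
  (5)(-2) − (-6)(5) = 20
  (-6)(-4) − (0)(-2) = 24
  (0)(-3) − (3)(-4) = 12
  (3)(0) − (5)(-3) = 15
  (5)(5) − (5)(0) = 25
Sum = 96, so (signed) Area = 96/2 = 48, |Area| = 48.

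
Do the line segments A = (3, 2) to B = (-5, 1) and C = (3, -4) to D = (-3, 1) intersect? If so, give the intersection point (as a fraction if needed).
No (intersection of containing lines falls outside at least one segment)

Parametrize and solve: t = 18/23, s = 24/23. At least one of these is outside [0, 1], so the segments do not intersect.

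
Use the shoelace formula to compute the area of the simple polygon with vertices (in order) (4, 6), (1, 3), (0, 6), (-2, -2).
Area = 10

Shoelace formula: Area = (1/2) |Σ_i (x_i · y_{i+1} − x_{i+1} · y_i)| (indices mod n). Compute each cross term:
  (4)(3) − (1)(6) = 6
  (1)(6) − (0)(3) = 6
  (0)(-2) − (-2)(6) = 12
  (-2)(6) − (4)(-2) = -4
Sum = 20, so (signed) Area = 20/2 = 10, |Area| = 10.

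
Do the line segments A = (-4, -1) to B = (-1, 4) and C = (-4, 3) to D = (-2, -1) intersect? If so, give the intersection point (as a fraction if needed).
Yes; intersection at (-32/11, 9/11) (t = 4/11 on AB, s = 6/11 on CD)

Parametrize AB as A + t(B − A) = (-4 + 3 t, -1 + 5 t) and CD as C + s(D − C) = (-4 + 2 s, 3 + -4 s). Solve the linear system for (t, s). Determinant = 22 ≠ 0, so a unique intersection of the containing lines exists. Solution: t = 4/11, s = 6/11 — both in [0, 1], so the segments cross. Intersection point: (-32/11, 9/11).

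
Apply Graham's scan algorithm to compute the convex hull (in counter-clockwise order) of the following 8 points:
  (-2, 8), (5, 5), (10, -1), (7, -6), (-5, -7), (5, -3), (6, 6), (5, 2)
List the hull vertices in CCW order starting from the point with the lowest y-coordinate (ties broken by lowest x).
Hull (CCW) = [(-5, -7), (7, -6), (10, -1), (6, 6), (-2, 8)]

Graham scan procedure:
  1. Find the pivot p₀ = point with lowest y (tie → lowest x): (-5, -7).
  2. Sort the remaining points by polar angle around p₀.
  3. Walk through sorted points, maintaining a stack; pop the top while the last three entries make a non-left turn (cross product ≤ 0).
  4. Final stack is the convex hull in CCW order: (-5, -7), (7, -6), (10, -1), (6, 6), (-2, 8).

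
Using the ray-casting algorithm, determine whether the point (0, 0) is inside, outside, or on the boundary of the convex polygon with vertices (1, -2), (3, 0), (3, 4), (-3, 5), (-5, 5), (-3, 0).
The point (0, 0) lies strictly inside the polygon

Cast a horizontal ray to the right from the query point and count how many polygon edges it crosses (each edge strictly once or zero times, handled with the usual half-open convention). 
Parity of crossings → odd ⇒ inside.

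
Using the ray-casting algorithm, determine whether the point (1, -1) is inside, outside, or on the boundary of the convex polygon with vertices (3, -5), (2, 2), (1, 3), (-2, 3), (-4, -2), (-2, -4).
The point (1, -1) lies strictly inside the polygon

Cast a horizontal ray to the right from the query point and count how many polygon edges it crosses (each edge strictly once or zero times, handled with the usual half-open convention). 
Parity of crossings → odd ⇒ inside.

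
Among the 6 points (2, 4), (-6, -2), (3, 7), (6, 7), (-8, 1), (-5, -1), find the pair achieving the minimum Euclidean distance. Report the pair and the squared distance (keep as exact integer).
Pair = ((-6, -2), (-5, -1)); squared distance = 2

Compute all C(6, 2) = 15 pairwise squared distances (x_i − x_j)² + (y_i − y_j)². The minimum is 2, attained by the pair ((-6, -2), (-5, -1)).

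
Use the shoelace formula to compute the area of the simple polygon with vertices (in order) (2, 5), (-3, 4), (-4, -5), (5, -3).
Area = 61

Shoelace formula: Area = (1/2) |Σ_i (x_i · y_{i+1} − x_{i+1} · y_i)| (indices mod n). Compute each cross term:
  (2)(4) − (-3)(5) = 23
  (-3)(-5) − (-4)(4) = 31
  (-4)(-3) − (5)(-5) = 37
  (5)(5) − (2)(-3) = 31
Sum = 122, so (signed) Area = 122/2 = 61, |Area| = 61.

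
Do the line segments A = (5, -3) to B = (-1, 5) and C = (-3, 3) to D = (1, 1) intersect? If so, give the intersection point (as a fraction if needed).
No (intersection of containing lines falls outside at least one segment)

Parametrize and solve: t = 2/5, s = 7/5. At least one of these is outside [0, 1], so the segments do not intersect.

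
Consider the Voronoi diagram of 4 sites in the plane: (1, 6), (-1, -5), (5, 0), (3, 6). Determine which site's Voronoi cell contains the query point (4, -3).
Nearest site = (5, 0)

The Voronoi cell of site s contains exactly those query points closer to s than to any other site. Compute squared distances from q = (4, -3) to each site:
  (5 − 4)² + (0 − -3)² = 10
  (-1 − 4)² + (-5 − -3)² = 29
  (3 − 4)² + (6 − -3)² = 82
  (1 − 4)² + (6 − -3)² = 90
Minimum is attained by (5, 0), so q lies in its Voronoi cell.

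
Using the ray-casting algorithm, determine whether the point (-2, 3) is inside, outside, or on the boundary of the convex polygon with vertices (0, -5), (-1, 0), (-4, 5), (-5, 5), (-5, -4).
The point (-2, 3) lies strictly outside the polygon

Cast a horizontal ray to the right from the query point and count how many polygon edges it crosses (each edge strictly once or zero times, handled with the usual half-open convention). 
Parity of crossings → even ⇒ outside.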